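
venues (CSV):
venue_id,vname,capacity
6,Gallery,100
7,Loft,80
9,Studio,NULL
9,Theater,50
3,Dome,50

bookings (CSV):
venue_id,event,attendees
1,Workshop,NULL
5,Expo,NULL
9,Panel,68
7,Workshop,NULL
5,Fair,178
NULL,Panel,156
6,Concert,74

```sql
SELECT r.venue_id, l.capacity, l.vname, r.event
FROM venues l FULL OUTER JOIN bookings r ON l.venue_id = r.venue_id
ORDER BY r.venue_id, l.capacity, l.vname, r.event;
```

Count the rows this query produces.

FULL OUTER JOIN keeps every row from both sides; unmatched rows get NULL for the other side's columns.
Matching on l.venue_id = r.venue_id. A NULL in a compared column never satisfies the condition.
Matched pairs: 4; unmatched l rows kept: 1; unmatched r rows kept: 4.
Total: 4 matched + 5 padded = 9 rows.

9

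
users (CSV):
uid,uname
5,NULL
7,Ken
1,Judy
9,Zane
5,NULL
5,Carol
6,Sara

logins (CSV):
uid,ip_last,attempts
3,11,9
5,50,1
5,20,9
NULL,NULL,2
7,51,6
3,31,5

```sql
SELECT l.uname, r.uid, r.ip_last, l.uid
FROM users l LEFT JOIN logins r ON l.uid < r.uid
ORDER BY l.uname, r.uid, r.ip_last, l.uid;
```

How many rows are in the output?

11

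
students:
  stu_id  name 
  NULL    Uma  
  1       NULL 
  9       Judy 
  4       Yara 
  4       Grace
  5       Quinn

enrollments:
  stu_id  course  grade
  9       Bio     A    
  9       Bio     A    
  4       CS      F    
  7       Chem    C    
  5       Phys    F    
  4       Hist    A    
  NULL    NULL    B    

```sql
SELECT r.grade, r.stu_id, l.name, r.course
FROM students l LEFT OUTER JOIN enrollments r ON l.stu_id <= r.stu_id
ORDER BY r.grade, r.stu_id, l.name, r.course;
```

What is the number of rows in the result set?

25

LEFT JOIN keeps every row from `students`; unmatched rows get NULL for `enrollments`'s columns.
Matching on l.stu_id <= r.stu_id. A NULL in a compared column never satisfies the condition.
Matched pairs: 24; unmatched l rows kept: 1.
Total: 24 matched + 1 padded = 25 rows.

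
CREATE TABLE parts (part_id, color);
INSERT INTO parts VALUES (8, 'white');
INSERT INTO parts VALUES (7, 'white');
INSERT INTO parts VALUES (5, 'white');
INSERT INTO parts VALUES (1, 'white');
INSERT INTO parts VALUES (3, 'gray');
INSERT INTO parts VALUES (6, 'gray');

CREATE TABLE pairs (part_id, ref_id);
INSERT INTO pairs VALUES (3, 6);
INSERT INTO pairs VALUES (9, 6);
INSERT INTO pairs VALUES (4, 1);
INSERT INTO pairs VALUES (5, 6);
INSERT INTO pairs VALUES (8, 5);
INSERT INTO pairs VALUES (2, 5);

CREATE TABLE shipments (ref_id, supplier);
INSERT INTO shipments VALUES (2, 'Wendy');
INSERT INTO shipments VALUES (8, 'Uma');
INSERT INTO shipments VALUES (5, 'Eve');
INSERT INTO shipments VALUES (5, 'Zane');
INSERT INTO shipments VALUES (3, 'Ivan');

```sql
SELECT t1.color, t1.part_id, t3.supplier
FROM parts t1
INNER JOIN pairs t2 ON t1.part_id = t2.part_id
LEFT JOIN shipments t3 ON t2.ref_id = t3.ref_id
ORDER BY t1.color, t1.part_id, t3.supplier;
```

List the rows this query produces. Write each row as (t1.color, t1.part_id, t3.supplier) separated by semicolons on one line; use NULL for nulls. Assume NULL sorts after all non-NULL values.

Step 1 — t1 INNER JOIN t2 on part_id → 3 row(s).
Then LEFT JOIN `shipments t3` on ref_id: each of those 3 rows is kept; rows whose t2.ref_id has no match in t3 get NULL for t3's columns.

(gray, 3, NULL); (white, 5, NULL); (white, 8, Eve); (white, 8, Zane)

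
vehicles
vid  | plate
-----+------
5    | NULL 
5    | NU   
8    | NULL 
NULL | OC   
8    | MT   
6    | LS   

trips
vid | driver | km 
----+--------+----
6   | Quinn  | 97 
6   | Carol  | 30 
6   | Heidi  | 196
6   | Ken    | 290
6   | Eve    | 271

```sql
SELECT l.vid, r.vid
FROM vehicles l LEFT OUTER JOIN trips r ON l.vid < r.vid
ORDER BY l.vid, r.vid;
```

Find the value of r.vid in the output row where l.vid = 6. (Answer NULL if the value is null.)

NULL

LEFT JOIN keeps every row from `vehicles`; unmatched rows get NULL for `trips`'s columns.
Matching on l.vid < r.vid. A NULL in a compared column never satisfies the condition.
Matched pairs: 10; unmatched l rows kept: 4.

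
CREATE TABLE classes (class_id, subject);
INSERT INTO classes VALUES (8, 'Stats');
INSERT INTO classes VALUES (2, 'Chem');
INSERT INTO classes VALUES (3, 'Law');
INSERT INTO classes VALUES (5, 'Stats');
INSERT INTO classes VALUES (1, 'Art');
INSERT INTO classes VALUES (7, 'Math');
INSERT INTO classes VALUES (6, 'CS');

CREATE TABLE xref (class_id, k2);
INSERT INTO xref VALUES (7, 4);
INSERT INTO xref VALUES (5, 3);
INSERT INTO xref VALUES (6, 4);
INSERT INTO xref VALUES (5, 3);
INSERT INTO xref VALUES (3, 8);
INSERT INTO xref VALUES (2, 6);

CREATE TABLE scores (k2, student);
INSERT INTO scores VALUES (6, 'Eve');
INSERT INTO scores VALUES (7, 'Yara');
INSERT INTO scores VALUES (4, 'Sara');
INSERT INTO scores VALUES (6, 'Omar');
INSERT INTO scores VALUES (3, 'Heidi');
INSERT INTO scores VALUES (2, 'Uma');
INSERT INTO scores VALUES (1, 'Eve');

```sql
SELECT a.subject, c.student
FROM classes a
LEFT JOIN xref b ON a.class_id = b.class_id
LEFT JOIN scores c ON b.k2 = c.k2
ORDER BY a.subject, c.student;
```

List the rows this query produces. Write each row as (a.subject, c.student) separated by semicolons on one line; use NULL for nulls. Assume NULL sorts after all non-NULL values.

(Art, NULL); (CS, Sara); (Chem, Eve); (Chem, Omar); (Law, NULL); (Math, Sara); (Stats, Heidi); (Stats, Heidi); (Stats, NULL)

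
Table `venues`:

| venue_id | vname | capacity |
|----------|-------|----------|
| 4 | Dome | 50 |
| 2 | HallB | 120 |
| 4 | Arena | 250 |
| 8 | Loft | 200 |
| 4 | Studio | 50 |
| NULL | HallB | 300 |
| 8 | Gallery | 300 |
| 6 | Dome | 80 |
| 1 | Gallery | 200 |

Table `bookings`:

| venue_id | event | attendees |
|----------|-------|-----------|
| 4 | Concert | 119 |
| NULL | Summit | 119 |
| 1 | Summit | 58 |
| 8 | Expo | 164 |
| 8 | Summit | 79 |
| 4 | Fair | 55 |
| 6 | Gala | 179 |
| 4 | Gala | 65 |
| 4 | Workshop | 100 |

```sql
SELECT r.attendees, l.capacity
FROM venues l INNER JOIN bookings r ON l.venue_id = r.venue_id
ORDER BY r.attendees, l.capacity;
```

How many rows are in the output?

18

INNER JOIN keeps only pairs where the ON condition holds.
Matching on l.venue_id = r.venue_id. A NULL in a compared column never satisfies the condition.
- l (venue_id=4) pairs with 4 row(s) of r.
- l (venue_id=2) has no partner → excluded.
- l (venue_id=4) pairs with 4 row(s) of r.
- l (venue_id=8) pairs with 2 row(s) of r.
- l (venue_id=4) pairs with 4 row(s) of r.
- l (venue_id=NULL) has no partner → excluded.
- l (venue_id=8) pairs with 2 row(s) of r.
- l (venue_id=6) pairs with 1 row(s) of r.
- l (venue_id=1) pairs with 1 row(s) of r.
Total: 18 rows.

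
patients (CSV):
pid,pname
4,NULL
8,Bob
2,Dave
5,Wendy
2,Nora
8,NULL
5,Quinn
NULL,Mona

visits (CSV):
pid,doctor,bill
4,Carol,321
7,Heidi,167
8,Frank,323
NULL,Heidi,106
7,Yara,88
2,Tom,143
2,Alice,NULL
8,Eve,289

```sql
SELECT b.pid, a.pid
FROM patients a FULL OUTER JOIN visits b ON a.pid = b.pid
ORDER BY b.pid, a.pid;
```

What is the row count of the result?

15

FULL OUTER JOIN keeps every row from both sides; unmatched rows get NULL for the other side's columns.
Matching on a.pid = b.pid. A NULL in a compared column never satisfies the condition.
Matched pairs: 9; unmatched a rows kept: 3; unmatched b rows kept: 3.
Total: 9 matched + 6 padded = 15 rows.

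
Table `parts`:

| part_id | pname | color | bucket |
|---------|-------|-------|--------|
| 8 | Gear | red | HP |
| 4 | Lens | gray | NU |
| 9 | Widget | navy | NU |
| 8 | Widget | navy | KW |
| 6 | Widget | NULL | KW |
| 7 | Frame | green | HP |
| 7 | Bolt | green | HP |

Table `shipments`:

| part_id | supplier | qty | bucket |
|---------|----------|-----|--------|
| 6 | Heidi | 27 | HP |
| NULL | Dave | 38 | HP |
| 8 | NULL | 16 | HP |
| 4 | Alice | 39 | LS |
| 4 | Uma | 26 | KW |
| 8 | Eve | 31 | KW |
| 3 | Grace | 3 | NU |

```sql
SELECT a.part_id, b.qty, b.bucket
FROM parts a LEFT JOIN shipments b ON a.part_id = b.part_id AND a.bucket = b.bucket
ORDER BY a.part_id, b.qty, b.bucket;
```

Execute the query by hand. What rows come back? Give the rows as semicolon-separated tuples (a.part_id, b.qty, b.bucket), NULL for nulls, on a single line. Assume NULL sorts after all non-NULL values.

(4, NULL, NULL); (6, NULL, NULL); (7, NULL, NULL); (7, NULL, NULL); (8, 16, HP); (8, 31, KW); (9, NULL, NULL)

LEFT JOIN keeps every row from `parts`; unmatched rows get NULL for `shipments`'s columns.
Matching on a.part_id = b.part_id AND a.bucket = b.bucket. A NULL in a compared column never satisfies the condition.
Matched pairs: 2; unmatched a rows kept: 5.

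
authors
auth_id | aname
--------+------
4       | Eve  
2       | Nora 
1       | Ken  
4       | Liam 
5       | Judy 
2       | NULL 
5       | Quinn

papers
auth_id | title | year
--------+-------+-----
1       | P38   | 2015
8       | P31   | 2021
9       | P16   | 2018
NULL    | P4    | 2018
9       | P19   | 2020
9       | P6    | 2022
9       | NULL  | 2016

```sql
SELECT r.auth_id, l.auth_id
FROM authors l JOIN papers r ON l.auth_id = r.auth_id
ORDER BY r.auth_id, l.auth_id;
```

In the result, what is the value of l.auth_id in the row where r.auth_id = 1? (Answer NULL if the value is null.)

1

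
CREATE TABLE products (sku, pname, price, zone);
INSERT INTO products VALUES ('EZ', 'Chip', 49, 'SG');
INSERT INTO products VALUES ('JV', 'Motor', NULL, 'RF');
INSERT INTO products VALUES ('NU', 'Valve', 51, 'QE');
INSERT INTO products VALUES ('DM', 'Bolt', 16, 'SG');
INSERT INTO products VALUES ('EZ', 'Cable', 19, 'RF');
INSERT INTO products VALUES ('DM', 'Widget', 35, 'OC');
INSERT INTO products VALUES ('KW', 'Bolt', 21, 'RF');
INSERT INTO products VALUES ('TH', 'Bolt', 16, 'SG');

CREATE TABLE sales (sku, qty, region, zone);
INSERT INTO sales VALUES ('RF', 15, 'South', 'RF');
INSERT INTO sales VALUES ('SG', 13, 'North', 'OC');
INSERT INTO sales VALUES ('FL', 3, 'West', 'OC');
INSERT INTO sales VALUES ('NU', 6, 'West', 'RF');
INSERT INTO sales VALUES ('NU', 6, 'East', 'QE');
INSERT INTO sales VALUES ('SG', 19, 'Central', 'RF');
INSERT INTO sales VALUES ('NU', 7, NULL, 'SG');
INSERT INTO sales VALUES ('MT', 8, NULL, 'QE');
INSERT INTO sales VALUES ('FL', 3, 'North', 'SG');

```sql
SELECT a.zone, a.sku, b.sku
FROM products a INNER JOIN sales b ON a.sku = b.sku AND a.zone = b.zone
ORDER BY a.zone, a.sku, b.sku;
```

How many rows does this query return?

INNER JOIN keeps only pairs where the ON condition holds.
Matching on a.sku = b.sku AND a.zone = b.zone.
- a row (sku=EZ, zone=SG): no match → dropped.
- a row (sku=JV, zone=RF): no match → dropped.
- a row (sku=NU, zone=QE): matches 1 b row(s) → 1 output row(s).
- a row (sku=DM, zone=SG): no match → dropped.
- a row (sku=EZ, zone=RF): no match → dropped.
- a row (sku=DM, zone=OC): no match → dropped.
- a row (sku=KW, zone=RF): no match → dropped.
- a row (sku=TH, zone=SG): no match → dropped.
Total: 1 rows.

1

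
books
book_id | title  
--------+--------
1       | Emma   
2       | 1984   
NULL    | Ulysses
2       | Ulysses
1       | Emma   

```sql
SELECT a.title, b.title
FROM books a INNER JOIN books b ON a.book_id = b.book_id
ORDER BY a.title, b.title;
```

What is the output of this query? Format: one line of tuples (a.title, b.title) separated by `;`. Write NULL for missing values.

(1984, 1984); (1984, Ulysses); (Emma, Emma); (Emma, Emma); (Emma, Emma); (Emma, Emma); (Ulysses, 1984); (Ulysses, Ulysses)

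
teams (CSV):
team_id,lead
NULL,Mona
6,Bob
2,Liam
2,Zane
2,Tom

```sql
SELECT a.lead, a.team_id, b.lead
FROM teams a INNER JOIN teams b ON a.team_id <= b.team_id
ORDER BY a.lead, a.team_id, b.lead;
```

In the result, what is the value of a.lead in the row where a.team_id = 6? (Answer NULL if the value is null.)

Bob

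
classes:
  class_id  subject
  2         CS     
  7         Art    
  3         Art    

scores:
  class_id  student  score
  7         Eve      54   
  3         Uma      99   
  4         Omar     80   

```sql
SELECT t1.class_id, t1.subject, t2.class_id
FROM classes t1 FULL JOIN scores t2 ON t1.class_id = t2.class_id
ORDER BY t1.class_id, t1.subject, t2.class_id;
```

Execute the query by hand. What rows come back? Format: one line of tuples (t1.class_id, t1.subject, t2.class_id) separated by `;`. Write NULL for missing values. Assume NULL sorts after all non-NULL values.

FULL OUTER JOIN keeps every row from both sides; unmatched rows get NULL for the other side's columns.
Matching on t1.class_id = t2.class_id.
Matched pairs: 2; unmatched t1 rows kept: 1; unmatched t2 rows kept: 1.

(2, CS, NULL); (3, Art, 3); (7, Art, 7); (NULL, NULL, 4)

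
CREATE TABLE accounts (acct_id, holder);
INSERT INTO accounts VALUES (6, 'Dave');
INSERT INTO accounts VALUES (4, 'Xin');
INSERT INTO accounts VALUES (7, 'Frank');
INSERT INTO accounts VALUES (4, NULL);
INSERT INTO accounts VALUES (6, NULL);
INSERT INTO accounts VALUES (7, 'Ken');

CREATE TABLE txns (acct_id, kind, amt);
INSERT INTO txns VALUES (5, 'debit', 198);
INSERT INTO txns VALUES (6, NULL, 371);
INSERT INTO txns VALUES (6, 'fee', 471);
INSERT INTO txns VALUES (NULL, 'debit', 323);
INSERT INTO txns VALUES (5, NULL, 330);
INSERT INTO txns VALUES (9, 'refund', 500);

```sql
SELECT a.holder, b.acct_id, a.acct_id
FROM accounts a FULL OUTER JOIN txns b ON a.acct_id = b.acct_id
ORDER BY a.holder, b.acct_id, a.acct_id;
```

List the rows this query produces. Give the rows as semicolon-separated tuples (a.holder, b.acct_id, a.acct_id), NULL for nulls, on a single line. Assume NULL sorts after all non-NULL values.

(Dave, 6, 6); (Dave, 6, 6); (Frank, NULL, 7); (Ken, NULL, 7); (Xin, NULL, 4); (NULL, 5, NULL); (NULL, 5, NULL); (NULL, 6, 6); (NULL, 6, 6); (NULL, 9, NULL); (NULL, NULL, 4); (NULL, NULL, NULL)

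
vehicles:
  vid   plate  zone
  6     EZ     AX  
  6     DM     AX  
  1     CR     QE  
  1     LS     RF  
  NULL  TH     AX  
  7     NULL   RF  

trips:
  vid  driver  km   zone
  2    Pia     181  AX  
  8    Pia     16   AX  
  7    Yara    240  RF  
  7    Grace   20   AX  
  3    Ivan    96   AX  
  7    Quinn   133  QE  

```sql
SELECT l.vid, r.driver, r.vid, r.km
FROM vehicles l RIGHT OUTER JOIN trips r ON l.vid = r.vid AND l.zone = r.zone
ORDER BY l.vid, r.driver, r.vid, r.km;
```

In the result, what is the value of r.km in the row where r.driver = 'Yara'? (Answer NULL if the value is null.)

RIGHT JOIN keeps every row from `trips`; unmatched rows get NULL for `vehicles`'s columns.
Matching on l.vid = r.vid AND l.zone = r.zone. A NULL in a compared column never satisfies the condition.
Matched pairs: 1; unmatched r rows kept: 5.

240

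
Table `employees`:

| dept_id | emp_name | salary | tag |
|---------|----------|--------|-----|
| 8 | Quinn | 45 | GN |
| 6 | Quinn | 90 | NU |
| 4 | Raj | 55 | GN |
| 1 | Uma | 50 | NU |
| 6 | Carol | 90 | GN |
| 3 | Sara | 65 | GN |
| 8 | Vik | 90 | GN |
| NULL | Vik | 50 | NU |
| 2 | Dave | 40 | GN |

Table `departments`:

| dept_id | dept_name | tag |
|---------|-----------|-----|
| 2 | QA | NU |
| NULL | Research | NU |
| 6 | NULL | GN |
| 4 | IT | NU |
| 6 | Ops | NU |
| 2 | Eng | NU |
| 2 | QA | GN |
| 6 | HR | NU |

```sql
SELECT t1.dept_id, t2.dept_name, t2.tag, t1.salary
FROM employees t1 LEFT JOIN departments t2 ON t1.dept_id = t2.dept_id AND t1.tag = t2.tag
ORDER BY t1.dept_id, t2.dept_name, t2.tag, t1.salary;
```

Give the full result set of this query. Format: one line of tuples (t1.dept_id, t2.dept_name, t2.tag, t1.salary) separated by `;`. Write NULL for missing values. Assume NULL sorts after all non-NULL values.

LEFT JOIN keeps every row from `employees`; unmatched rows get NULL for `departments`'s columns.
Matching on t1.dept_id = t2.dept_id AND t1.tag = t2.tag. A NULL in a compared column never satisfies the condition.
- dept_id=8, tag=GN: no t2 row matches, row kept with t2 columns NULL.
- dept_id=6, tag=NU: 2 matching t2 row(s), so 2 row(s) emitted.
- dept_id=4, tag=GN: no t2 row matches, row kept with t2 columns NULL.
- dept_id=1, tag=NU: no t2 row matches, row kept with t2 columns NULL.
- dept_id=6, tag=GN: 1 matching t2 row(s), so 1 row(s) emitted.
- dept_id=3, tag=GN: no t2 row matches, row kept with t2 columns NULL.
- dept_id=8, tag=GN: no t2 row matches, row kept with t2 columns NULL.
- dept_id=NULL, tag=NU: no t2 row matches, row kept with t2 columns NULL.
- dept_id=2, tag=GN: 1 matching t2 row(s), so 1 row(s) emitted.
After projecting and ordering:
t1.dept_id | t2.dept_name | t2.tag | t1.salary
1 | NULL | NULL | 50
2 | QA | GN | 40
3 | NULL | NULL | 65
4 | NULL | NULL | 55
6 | HR | NU | 90
6 | Ops | NU | 90
6 | NULL | GN | 90
8 | NULL | NULL | 45
8 | NULL | NULL | 90
NULL | NULL | NULL | 50

(1, NULL, NULL, 50); (2, QA, GN, 40); (3, NULL, NULL, 65); (4, NULL, NULL, 55); (6, HR, NU, 90); (6, Ops, NU, 90); (6, NULL, GN, 90); (8, NULL, NULL, 45); (8, NULL, NULL, 90); (NULL, NULL, NULL, 50)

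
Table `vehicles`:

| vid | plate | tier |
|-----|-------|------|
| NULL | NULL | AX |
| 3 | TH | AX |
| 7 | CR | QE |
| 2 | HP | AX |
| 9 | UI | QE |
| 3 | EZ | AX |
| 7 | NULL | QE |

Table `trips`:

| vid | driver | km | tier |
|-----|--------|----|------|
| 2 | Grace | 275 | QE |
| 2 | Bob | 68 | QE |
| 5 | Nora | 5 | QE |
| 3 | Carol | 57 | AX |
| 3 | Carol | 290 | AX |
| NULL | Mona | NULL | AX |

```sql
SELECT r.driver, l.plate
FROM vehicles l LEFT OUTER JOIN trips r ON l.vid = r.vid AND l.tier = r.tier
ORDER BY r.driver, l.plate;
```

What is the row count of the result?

9

LEFT JOIN keeps every row from `vehicles`; unmatched rows get NULL for `trips`'s columns.
Matching on l.vid = r.vid AND l.tier = r.tier. A NULL in a compared column never satisfies the condition.
Matched pairs: 4; unmatched l rows kept: 5.
Total: 4 matched + 5 padded = 9 rows.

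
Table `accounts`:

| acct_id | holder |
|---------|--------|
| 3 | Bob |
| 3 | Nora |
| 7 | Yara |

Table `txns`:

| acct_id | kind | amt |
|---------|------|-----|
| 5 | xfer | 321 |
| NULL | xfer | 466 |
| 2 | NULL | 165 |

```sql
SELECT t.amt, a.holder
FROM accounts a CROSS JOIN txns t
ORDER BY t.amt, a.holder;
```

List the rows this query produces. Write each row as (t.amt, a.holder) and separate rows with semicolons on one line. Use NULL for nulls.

CROSS JOIN pairs every row of `accounts` with every row of `txns`: 3 × 3 = 9 rows.
After projecting and ordering:
t.amt | a.holder
165 | Bob
165 | Nora
165 | Yara
321 | Bob
321 | Nora
321 | Yara
466 | Bob
466 | Nora
466 | Yara

(165, Bob); (165, Nora); (165, Yara); (321, Bob); (321, Nora); (321, Yara); (466, Bob); (466, Nora); (466, Yara)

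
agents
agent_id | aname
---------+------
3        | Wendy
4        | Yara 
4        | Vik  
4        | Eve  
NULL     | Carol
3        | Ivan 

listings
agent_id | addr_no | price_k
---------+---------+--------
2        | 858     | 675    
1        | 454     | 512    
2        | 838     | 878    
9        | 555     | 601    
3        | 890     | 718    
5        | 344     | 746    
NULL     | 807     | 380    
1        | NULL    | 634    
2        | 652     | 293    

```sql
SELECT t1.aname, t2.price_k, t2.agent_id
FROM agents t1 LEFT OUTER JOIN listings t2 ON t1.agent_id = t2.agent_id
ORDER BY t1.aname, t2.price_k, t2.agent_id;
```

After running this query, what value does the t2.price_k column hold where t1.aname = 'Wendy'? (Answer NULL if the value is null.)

LEFT JOIN keeps every row from `agents`; unmatched rows get NULL for `listings`'s columns.
Matching on t1.agent_id = t2.agent_id. A NULL in a compared column never satisfies the condition.
- t1[0] agent_id=3 → 1 match(es) in t2 → 1 row(s).
- t1[1] agent_id=4 → no match; kept with NULLs on the t2 side.
- t1[2] agent_id=4 → no match; kept with NULLs on the t2 side.
- t1[3] agent_id=4 → no match; kept with NULLs on the t2 side.
- t1[4] agent_id=NULL → no match; kept with NULLs on the t2 side.
- t1[5] agent_id=3 → 1 match(es) in t2 → 1 row(s).

718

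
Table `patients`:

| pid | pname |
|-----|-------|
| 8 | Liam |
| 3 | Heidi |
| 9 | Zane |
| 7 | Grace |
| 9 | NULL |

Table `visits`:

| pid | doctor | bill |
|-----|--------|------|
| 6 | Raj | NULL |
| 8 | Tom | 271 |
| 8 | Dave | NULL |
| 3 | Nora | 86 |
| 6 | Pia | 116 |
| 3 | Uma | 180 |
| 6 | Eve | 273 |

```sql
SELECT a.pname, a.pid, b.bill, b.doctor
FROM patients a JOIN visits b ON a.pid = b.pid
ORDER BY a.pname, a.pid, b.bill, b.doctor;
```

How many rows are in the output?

INNER JOIN keeps only pairs where the ON condition holds.
Matching on a.pid = b.pid.
Matched pairs: 4.
Total: 4 rows.

4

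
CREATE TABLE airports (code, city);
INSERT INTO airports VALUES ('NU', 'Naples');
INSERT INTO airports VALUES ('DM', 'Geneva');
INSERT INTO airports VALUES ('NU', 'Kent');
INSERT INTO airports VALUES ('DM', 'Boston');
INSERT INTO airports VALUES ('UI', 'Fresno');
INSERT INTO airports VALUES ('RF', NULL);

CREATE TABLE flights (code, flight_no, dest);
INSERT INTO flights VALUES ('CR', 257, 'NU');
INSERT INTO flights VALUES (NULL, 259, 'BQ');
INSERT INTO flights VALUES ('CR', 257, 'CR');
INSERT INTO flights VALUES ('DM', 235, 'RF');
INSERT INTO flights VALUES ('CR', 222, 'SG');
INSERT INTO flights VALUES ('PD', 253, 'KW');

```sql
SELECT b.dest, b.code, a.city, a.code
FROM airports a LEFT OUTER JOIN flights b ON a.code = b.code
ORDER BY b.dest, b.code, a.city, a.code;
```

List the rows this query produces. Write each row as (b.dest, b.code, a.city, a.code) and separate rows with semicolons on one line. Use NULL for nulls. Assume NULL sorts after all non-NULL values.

(RF, DM, Boston, DM); (RF, DM, Geneva, DM); (NULL, NULL, Fresno, UI); (NULL, NULL, Kent, NU); (NULL, NULL, Naples, NU); (NULL, NULL, NULL, RF)

LEFT JOIN keeps every row from `airports`; unmatched rows get NULL for `flights`'s columns.
Matching on a.code = b.code. A NULL in a compared column never satisfies the condition.
Matched pairs: 2; unmatched a rows kept: 4.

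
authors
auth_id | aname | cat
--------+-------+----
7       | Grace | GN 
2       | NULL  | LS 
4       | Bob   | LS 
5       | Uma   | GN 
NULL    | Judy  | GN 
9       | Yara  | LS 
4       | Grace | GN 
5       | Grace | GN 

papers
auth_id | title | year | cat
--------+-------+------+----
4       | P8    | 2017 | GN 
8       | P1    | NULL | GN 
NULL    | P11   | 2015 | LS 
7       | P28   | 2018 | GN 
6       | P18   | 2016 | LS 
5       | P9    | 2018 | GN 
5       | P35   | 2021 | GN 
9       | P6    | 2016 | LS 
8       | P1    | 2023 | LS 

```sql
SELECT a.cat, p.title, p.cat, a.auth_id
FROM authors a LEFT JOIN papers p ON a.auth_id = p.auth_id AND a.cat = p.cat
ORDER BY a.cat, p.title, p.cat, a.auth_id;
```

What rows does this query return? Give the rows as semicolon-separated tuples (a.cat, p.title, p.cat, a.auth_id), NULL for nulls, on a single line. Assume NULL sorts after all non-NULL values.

LEFT JOIN keeps every row from `authors`; unmatched rows get NULL for `papers`'s columns.
Matching on a.auth_id = p.auth_id AND a.cat = p.cat. A NULL in a compared column never satisfies the condition.
- a[0] auth_id=7, cat=GN → 1 match(es) in p → 1 row(s).
- a[1] auth_id=2, cat=LS → no match; kept with NULLs on the p side.
- a[2] auth_id=4, cat=LS → no match; kept with NULLs on the p side.
- a[3] auth_id=5, cat=GN → 2 match(es) in p → 2 row(s).
- a[4] auth_id=NULL, cat=GN → no match; kept with NULLs on the p side.
- a[5] auth_id=9, cat=LS → 1 match(es) in p → 1 row(s).
- a[6] auth_id=4, cat=GN → 1 match(es) in p → 1 row(s).
- a[7] auth_id=5, cat=GN → 2 match(es) in p → 2 row(s).
After projecting and ordering:
a.cat | p.title | p.cat | a.auth_id
GN | P28 | GN | 7
GN | P35 | GN | 5
GN | P35 | GN | 5
GN | P8 | GN | 4
GN | P9 | GN | 5
GN | P9 | GN | 5
GN | NULL | NULL | NULL
LS | P6 | LS | 9
LS | NULL | NULL | 2
LS | NULL | NULL | 4

(GN, P28, GN, 7); (GN, P35, GN, 5); (GN, P35, GN, 5); (GN, P8, GN, 4); (GN, P9, GN, 5); (GN, P9, GN, 5); (GN, NULL, NULL, NULL); (LS, P6, LS, 9); (LS, NULL, NULL, 2); (LS, NULL, NULL, 4)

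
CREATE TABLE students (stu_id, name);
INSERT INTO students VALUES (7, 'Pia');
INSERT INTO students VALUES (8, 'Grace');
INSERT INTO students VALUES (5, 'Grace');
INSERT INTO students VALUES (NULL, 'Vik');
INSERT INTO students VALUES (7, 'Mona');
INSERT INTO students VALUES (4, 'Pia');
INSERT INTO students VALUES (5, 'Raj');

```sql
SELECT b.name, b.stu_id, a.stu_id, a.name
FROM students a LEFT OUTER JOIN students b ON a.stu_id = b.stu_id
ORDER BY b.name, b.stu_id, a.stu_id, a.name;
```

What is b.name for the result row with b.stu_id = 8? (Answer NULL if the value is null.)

Grace

LEFT JOIN keeps every row from `students a`; unmatched rows get NULL for `students b`'s columns.
Matching on a.stu_id = b.stu_id. A NULL in a compared column never satisfies the condition.
- a (stu_id=7) pairs with 2 row(s) of b.
- a (stu_id=8) pairs with 1 row(s) of b.
- a (stu_id=5) pairs with 2 row(s) of b.
- a (stu_id=NULL) has no partner → padded with NULL.
- a (stu_id=7) pairs with 2 row(s) of b.
- a (stu_id=4) pairs with 1 row(s) of b.
- a (stu_id=5) pairs with 2 row(s) of b.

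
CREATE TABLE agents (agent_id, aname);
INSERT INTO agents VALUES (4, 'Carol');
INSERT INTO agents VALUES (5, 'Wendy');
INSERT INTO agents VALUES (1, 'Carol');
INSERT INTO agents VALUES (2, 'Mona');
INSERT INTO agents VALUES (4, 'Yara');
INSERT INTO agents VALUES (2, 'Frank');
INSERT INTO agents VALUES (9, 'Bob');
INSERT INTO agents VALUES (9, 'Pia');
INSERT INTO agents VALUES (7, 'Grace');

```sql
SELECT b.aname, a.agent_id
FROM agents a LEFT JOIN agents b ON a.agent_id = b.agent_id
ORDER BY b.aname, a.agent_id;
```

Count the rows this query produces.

15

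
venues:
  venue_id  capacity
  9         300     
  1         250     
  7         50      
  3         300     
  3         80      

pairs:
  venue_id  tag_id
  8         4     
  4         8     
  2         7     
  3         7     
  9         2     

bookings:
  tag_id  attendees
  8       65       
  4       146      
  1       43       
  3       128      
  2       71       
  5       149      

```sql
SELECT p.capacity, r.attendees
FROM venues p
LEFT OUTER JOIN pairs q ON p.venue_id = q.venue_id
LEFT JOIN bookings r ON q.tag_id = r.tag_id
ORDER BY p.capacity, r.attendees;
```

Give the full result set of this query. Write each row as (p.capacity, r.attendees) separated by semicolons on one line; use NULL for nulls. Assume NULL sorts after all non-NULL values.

(50, NULL); (80, NULL); (250, NULL); (300, 71); (300, NULL)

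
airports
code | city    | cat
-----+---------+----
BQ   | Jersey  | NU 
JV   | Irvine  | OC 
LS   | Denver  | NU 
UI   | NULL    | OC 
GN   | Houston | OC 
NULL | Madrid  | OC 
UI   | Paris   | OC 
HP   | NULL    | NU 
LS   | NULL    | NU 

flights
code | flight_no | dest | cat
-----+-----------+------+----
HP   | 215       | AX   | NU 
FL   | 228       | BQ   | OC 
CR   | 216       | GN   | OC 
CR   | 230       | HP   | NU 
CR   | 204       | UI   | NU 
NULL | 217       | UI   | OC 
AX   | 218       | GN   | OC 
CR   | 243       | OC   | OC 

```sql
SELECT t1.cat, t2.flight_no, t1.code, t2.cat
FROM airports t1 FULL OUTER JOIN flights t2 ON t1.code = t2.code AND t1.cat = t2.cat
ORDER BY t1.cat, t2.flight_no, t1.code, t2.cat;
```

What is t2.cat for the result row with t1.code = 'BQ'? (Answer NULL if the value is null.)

NULL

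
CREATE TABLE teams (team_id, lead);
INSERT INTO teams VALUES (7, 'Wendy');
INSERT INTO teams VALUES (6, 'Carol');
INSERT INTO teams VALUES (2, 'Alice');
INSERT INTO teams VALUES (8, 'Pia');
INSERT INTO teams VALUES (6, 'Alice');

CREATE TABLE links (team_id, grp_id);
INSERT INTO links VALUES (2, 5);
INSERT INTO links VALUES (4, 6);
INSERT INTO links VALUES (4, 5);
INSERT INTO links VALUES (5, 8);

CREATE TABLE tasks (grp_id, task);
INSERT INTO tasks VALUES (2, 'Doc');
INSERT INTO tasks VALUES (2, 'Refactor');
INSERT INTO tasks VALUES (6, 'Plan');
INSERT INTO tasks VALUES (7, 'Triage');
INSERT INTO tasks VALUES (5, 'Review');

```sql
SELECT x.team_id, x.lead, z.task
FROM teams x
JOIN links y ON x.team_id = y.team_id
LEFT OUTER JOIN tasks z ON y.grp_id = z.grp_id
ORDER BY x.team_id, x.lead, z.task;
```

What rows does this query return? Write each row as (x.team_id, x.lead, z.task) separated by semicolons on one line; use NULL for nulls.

(2, Alice, Review)

Joins associate left-to-right: teams INNER JOIN links on team_id gives 1 intermediate row(s).
Then LEFT JOIN `tasks z` on grp_id: each of those 1 rows is kept; rows whose y.grp_id has no match in z get NULL for z's columns.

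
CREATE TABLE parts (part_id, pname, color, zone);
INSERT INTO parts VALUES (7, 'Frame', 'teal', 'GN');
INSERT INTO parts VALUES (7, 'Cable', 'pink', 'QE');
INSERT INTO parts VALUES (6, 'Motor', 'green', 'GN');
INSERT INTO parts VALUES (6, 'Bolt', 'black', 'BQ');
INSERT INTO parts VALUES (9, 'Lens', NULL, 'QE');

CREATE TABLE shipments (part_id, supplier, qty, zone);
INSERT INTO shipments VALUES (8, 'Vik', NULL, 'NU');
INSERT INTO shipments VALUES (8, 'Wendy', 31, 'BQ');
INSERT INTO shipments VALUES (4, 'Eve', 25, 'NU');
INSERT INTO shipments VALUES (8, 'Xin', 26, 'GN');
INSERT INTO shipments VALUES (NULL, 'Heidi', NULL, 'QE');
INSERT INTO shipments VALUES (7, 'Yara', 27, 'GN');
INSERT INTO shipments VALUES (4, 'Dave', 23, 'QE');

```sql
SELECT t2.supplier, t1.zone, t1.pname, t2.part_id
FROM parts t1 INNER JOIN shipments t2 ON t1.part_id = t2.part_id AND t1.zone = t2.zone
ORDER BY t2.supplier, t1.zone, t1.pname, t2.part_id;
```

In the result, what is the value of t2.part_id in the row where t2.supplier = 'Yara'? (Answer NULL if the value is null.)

7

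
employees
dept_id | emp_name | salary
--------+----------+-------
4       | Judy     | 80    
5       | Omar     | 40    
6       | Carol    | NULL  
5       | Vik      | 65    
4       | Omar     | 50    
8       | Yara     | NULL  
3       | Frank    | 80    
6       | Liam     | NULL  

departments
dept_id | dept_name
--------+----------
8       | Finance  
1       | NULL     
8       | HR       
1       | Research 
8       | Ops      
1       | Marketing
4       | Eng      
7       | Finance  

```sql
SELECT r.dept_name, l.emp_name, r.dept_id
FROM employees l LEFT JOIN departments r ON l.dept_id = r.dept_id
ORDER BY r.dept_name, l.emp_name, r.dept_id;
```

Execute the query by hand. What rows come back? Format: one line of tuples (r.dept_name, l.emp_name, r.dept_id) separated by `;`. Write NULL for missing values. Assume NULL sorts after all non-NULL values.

(Eng, Judy, 4); (Eng, Omar, 4); (Finance, Yara, 8); (HR, Yara, 8); (Ops, Yara, 8); (NULL, Carol, NULL); (NULL, Frank, NULL); (NULL, Liam, NULL); (NULL, Omar, NULL); (NULL, Vik, NULL)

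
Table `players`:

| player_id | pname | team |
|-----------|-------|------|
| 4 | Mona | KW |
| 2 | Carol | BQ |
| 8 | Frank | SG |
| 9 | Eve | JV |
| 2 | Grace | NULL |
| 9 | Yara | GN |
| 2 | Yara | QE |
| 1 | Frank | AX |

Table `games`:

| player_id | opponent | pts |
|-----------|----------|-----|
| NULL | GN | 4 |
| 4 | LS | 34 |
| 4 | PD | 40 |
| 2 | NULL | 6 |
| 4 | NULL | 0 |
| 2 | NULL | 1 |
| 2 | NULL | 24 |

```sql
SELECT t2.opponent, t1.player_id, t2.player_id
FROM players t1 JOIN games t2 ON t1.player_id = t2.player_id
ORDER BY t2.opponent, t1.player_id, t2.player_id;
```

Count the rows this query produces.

INNER JOIN keeps only pairs where the ON condition holds.
Matching on t1.player_id = t2.player_id. A NULL in a compared column never satisfies the condition.
Matched pairs: 12.
Total: 12 rows.

12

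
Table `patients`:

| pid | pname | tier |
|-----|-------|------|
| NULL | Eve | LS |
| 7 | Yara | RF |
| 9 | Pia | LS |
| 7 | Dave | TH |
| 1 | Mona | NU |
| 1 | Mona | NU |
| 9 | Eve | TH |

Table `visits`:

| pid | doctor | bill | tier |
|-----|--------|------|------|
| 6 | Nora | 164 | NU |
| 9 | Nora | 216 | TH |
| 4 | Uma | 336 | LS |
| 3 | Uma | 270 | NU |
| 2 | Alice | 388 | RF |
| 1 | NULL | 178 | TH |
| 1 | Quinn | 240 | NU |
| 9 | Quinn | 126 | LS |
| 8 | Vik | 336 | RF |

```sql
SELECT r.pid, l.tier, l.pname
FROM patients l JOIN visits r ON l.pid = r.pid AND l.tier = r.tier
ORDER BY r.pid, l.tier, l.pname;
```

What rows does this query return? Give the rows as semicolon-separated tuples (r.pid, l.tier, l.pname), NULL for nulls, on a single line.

(1, NU, Mona); (1, NU, Mona); (9, LS, Pia); (9, TH, Eve)

INNER JOIN keeps only pairs where the ON condition holds.
Matching on l.pid = r.pid AND l.tier = r.tier. A NULL in a compared column never satisfies the condition.
- pid=NULL, tier=LS: no matching r row, dropped.
- pid=7, tier=RF: no matching r row, dropped.
- pid=9, tier=LS: 1 matching r row(s), so 1 row(s) emitted.
- pid=7, tier=TH: no matching r row, dropped.
- pid=1, tier=NU: 1 matching r row(s), so 1 row(s) emitted.
- pid=1, tier=NU: 1 matching r row(s), so 1 row(s) emitted.
- pid=9, tier=TH: 1 matching r row(s), so 1 row(s) emitted.
After projecting and ordering:
r.pid | l.tier | l.pname
1 | NU | Mona
1 | NU | Mona
9 | LS | Pia
9 | TH | Eve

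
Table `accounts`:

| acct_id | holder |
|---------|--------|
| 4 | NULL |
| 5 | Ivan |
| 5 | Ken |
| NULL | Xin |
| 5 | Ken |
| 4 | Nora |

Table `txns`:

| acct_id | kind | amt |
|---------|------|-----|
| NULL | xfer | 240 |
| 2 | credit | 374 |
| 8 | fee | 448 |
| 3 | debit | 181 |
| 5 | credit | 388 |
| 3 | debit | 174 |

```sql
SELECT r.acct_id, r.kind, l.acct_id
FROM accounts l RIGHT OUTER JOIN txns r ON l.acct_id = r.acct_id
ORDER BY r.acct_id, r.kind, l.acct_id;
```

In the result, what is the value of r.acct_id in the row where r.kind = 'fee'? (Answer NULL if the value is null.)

8

RIGHT JOIN keeps every row from `txns`; unmatched rows get NULL for `accounts`'s columns.
Matching on l.acct_id = r.acct_id. A NULL in a compared column never satisfies the condition.
- l (acct_id=4) has no partner in r.
- l (acct_id=5) pairs with 1 row(s) of r.
- l (acct_id=5) pairs with 1 row(s) of r.
- l (acct_id=NULL) has no partner in r.
- l (acct_id=5) pairs with 1 row(s) of r.
- l (acct_id=4) has no partner in r.
- 5 r row(s) had no l match → kept, l columns NULL.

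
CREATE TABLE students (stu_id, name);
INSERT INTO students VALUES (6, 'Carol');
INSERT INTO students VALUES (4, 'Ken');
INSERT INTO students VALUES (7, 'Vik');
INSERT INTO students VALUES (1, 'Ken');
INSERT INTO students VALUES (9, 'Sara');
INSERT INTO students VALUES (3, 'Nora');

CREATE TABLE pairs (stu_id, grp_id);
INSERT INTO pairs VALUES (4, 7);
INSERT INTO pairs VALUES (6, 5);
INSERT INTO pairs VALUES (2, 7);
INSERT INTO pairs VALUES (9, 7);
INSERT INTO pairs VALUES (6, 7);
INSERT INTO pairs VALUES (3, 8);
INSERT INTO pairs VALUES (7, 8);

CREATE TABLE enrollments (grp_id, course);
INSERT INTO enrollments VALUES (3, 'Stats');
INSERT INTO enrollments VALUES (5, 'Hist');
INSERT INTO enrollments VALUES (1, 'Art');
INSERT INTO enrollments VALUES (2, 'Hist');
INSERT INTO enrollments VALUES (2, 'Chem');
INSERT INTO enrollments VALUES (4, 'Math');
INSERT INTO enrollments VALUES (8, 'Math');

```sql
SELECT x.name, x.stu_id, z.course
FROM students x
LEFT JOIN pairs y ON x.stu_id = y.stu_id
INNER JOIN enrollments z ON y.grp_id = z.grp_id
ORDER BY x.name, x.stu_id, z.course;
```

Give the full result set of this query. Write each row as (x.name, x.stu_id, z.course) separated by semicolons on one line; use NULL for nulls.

Joins associate left-to-right: students LEFT JOIN pairs on stu_id gives 7 intermediate row(s).
Then INNER JOIN `enrollments z` on grp_id: keep only rows whose y.grp_id appears in z.

(Carol, 6, Hist); (Nora, 3, Math); (Vik, 7, Math)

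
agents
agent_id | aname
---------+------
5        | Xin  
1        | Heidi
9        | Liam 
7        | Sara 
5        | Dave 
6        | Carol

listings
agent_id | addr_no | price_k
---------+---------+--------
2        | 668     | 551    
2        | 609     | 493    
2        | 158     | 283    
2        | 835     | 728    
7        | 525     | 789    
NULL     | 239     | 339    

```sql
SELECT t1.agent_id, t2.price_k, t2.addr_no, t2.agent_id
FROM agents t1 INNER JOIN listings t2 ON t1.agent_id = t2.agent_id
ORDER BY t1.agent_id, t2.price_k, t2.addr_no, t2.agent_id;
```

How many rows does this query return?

1

INNER JOIN keeps only pairs where the ON condition holds.
Matching on t1.agent_id = t2.agent_id. A NULL in a compared column never satisfies the condition.
- t1[0] agent_id=5 → no match; dropped.
- t1[1] agent_id=1 → no match; dropped.
- t1[2] agent_id=9 → no match; dropped.
- t1[3] agent_id=7 → 1 match(es) in t2 → 1 row(s).
- t1[4] agent_id=5 → no match; dropped.
- t1[5] agent_id=6 → no match; dropped.
Total: 1 rows.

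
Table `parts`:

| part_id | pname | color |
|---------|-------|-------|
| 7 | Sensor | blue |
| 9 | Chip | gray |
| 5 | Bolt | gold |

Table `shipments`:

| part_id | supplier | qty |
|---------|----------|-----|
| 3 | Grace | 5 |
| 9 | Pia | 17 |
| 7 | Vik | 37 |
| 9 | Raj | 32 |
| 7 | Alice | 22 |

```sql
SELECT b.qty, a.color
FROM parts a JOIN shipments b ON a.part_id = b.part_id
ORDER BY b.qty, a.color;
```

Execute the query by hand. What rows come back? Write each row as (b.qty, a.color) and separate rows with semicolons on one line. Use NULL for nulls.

(17, gray); (22, blue); (32, gray); (37, blue)

INNER JOIN keeps only pairs where the ON condition holds.
Matching on a.part_id = b.part_id.
- a (part_id=7) pairs with 2 row(s) of b.
- a (part_id=9) pairs with 2 row(s) of b.
- a (part_id=5) has no partner → excluded.
After projecting and ordering:
b.qty | a.color
17 | gray
22 | blue
32 | gray
37 | blue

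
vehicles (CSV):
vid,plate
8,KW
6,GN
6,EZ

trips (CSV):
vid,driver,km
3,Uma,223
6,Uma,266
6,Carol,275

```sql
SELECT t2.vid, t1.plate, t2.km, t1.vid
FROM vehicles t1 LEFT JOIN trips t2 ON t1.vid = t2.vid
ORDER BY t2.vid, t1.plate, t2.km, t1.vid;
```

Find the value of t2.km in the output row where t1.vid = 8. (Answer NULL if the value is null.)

LEFT JOIN keeps every row from `vehicles`; unmatched rows get NULL for `trips`'s columns.
Matching on t1.vid = t2.vid.
- t1 (vid=8) has no partner → padded with NULL.
- t1 (vid=6) pairs with 2 row(s) of t2.
- t1 (vid=6) pairs with 2 row(s) of t2.

NULL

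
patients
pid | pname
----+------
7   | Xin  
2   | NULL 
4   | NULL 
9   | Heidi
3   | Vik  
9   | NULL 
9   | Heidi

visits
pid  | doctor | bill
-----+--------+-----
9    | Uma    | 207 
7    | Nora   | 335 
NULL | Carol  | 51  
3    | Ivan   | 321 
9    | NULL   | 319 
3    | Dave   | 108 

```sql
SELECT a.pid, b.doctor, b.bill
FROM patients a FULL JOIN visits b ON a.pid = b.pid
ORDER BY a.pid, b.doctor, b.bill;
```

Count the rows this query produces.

12

FULL OUTER JOIN keeps every row from both sides; unmatched rows get NULL for the other side's columns.
Matching on a.pid = b.pid. A NULL in a compared column never satisfies the condition.
Matched pairs: 9; unmatched a rows kept: 2; unmatched b rows kept: 1.
Total: 9 matched + 3 padded = 12 rows.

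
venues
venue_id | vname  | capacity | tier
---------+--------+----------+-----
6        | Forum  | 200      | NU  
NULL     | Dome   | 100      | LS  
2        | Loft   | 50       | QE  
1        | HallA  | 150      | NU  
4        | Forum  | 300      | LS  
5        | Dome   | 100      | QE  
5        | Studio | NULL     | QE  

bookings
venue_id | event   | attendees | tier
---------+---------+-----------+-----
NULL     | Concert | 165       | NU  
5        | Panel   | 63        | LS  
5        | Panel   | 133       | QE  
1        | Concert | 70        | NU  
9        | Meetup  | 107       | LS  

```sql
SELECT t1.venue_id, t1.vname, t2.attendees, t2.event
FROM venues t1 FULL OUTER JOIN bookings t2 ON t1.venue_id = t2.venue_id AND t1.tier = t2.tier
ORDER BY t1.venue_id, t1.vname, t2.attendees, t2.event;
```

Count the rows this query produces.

10

FULL OUTER JOIN keeps every row from both sides; unmatched rows get NULL for the other side's columns.
Matching on t1.venue_id = t2.venue_id AND t1.tier = t2.tier. A NULL in a compared column never satisfies the condition.
- t1 (venue_id=6, tier=NU) has no partner → padded with NULL.
- t1 (venue_id=NULL, tier=LS) has no partner → padded with NULL.
- t1 (venue_id=2, tier=QE) has no partner → padded with NULL.
- t1 (venue_id=1, tier=NU) pairs with 1 row(s) of t2.
- t1 (venue_id=4, tier=LS) has no partner → padded with NULL.
- t1 (venue_id=5, tier=QE) pairs with 1 row(s) of t2.
- t1 (venue_id=5, tier=QE) pairs with 1 row(s) of t2.
- plus 3 unmatched t2 row(s), each kept with NULL t1 columns.
Total: 3 matched + 7 padded = 10 rows.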